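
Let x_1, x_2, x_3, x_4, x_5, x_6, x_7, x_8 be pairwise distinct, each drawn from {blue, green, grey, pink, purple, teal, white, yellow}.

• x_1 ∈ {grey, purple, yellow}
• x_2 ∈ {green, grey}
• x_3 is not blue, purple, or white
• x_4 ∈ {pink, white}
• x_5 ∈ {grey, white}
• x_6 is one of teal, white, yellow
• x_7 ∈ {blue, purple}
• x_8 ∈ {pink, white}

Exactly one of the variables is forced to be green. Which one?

The 8 variables draw from only 8 values {blue, green, grey, pink, purple, teal, white, yellow}, so each is used; only x_7 can be blue, hence x_7 = blue.
The 7 still-open variables together cover exactly {green, grey, pink, purple, teal, white, yellow} — 7 values for 7 variables — and purple appears only in x_1's list, so x_1 = purple.
x_4 and x_8 between them cover only {pink, white} — a naked pair. Remove those values from x_3, x_5, x_6.
That leaves x_5 = grey. Strike grey from x_2, x_3.
So green goes to x_2.

x_2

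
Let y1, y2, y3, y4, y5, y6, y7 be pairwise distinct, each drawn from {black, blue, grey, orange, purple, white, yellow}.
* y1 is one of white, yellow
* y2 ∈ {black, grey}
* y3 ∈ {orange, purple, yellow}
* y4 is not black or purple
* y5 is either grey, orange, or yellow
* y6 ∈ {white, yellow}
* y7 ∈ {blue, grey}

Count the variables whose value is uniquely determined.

The 7 variables together cover exactly {black, blue, grey, orange, purple, white, yellow} — 7 values for 7 variables — and black appears only in y2's list, so y2 = black.
The 6 still-open variables draw from only 6 values {blue, grey, orange, purple, white, yellow}, so each is used; only y3 can be purple, hence y3 = purple.
y1 and y6 between them cover only {white, yellow} — a naked pair. Remove those values from y4, y5.
Determined: y2=black, y3=purple. The other variables each still have more than one consistent value. That makes 2.

2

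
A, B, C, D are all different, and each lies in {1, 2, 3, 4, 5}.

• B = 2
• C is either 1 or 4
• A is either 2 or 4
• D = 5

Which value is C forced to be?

B has just one choice, so B = 2. Strike 2 from A.
That leaves D = 5.
That leaves A = 4. Strike 4 from C.
So C = 1.

1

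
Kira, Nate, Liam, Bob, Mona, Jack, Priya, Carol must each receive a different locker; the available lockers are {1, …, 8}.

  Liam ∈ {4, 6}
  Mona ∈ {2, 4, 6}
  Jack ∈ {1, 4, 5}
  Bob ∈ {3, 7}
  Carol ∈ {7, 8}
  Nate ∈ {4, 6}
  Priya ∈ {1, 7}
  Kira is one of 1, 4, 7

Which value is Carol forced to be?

The 8 variables together cover exactly {1, 2, 3, 4, 5, 6, 7, 8} — 8 values for 8 variables — and 2 appears only in Mona's list, so Mona = 2.
The 7 still-open variables together cover exactly {1, 3, 4, 5, 6, 7, 8} — 7 values for 7 variables — and 3 appears only in Bob's list, so Bob = 3.
The 6 still-open variables draw from only 6 values {1, 4, 5, 6, 7, 8}, so each is used; only Jack can be 5, hence Jack = 5.
The 5 still-open variables together cover exactly {1, 4, 6, 7, 8} — 5 values for 5 variables — and 8 appears only in Carol's list, so Carol = 8.

8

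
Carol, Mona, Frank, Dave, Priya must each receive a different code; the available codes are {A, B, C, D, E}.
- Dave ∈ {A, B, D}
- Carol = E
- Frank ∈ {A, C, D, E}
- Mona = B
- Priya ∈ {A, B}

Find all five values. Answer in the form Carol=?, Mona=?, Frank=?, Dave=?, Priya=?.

Carol has just one choice, so Carol = E. Strike E from Frank.
That leaves Mona = B. Remove B from Dave, Priya.
Priya must be A (only option left). Strike A from Frank, Dave.
Dave must be D (only option left). Eliminate D elsewhere: Frank.
That leaves Frank = C.

Carol=E, Mona=B, Frank=C, Dave=D, Priya=A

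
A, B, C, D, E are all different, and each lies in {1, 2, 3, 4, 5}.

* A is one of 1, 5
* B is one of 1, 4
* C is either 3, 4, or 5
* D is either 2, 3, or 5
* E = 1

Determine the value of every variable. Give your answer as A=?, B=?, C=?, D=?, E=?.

E's domain is down to {1}, so E = 1. Remove 1 from A, B.
A must be 5 (only option left). Eliminate 5 elsewhere: C, D.
B must be 4 (only option left). Eliminate 4 elsewhere: C.
C has just one choice, so C = 3. Strike 3 from D.
That leaves D = 2.

A=5, B=4, C=3, D=2, E=1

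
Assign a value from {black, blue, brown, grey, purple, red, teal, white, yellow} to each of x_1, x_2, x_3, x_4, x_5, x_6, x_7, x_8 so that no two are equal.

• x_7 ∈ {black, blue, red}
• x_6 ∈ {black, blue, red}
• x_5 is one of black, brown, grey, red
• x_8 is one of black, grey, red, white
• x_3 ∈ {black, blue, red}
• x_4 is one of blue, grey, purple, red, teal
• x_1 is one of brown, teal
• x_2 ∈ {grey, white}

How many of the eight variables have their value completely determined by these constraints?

Among the 8 variables, purple fits only x_4 (and all 8 values in {black, blue, brown, grey, purple, red, teal, white} must be used), so x_4 = purple.
The 7 still-open variables draw from only 7 values {black, blue, brown, grey, red, teal, white}, so each is used; only x_1 can be teal, hence x_1 = teal.
The 6 still-open variables together cover exactly {black, blue, brown, grey, red, white} — 6 values for 6 variables — and brown appears only in x_5's list, so x_5 = brown.
The 3 variables x_3, x_6, x_7 are confined to {black, blue, red}, which locks those values in; drop them from x_8.
Determined: x_1=teal, x_4=purple, x_5=brown. The other variables each still have more than one consistent value. That makes 3.

3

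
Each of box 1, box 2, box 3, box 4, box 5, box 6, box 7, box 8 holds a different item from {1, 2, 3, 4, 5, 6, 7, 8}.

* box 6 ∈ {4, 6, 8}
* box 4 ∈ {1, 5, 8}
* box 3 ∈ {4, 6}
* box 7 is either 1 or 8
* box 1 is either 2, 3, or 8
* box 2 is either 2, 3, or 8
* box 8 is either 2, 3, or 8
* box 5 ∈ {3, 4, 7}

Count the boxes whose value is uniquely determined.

The 8 variables draw from only 8 values {1, 2, 3, 4, 5, 6, 7, 8}, so each is used; only box 4 can be 5, hence box 4 = 5.
The 7 still-open variables together cover exactly {1, 2, 3, 4, 6, 7, 8} — 7 values for 7 variables — and 1 appears only in box 7's list, so box 7 = 1.
The 6 still-open variables together cover exactly {2, 3, 4, 6, 7, 8} — 6 values for 6 variables — and 7 appears only in box 5's list, so box 5 = 7.
box 1, box 2, box 8 share exactly the 3 values {2, 3, 8}; by pigeonhole those values go to them, so strike 2, 3, 8 from box 6.
Determined: box 4=5, box 5=7, box 7=1. The other boxes each still have more than one consistent value. That makes 3.

3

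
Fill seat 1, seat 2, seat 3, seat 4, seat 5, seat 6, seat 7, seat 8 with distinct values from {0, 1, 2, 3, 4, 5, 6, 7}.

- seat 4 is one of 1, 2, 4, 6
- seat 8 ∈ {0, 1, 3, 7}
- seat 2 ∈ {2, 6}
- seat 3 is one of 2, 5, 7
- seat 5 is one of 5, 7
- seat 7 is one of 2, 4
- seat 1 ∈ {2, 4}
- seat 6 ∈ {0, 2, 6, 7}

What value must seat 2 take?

Among the 8 variables, 3 fits only seat 8 (and all 8 values in {0, 1, 2, 3, 4, 5, 6, 7} must be used), so seat 8 = 3.
The 7 still-open variables draw from only 7 values {0, 1, 2, 4, 5, 6, 7}, so each is used; only seat 6 can be 0, hence seat 6 = 0.
The 6 still-open variables draw from only 6 values {1, 2, 4, 5, 6, 7}, so each is used; only seat 4 can be 1, hence seat 4 = 1.
Among the 5 still-open variables, 6 fits only seat 2 (and all 5 values in {2, 4, 5, 6, 7} must be used), so seat 2 = 6.

6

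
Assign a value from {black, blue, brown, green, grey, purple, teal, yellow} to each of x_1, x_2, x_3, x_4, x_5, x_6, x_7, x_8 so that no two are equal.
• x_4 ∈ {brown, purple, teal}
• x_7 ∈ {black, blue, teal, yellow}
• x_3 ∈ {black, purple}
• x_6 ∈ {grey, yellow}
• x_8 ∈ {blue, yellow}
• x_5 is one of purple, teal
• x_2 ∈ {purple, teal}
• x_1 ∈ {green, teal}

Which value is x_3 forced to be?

black

Among the 8 variables, brown fits only x_4 (and all 8 values in {black, blue, brown, green, grey, purple, teal, yellow} must be used), so x_4 = brown.
The 7 still-open variables together cover exactly {black, blue, green, grey, purple, teal, yellow} — 7 values for 7 variables — and green appears only in x_1's list, so x_1 = green.
The 6 still-open variables together cover exactly {black, blue, grey, purple, teal, yellow} — 6 values for 6 variables — and grey appears only in x_6's list, so x_6 = grey.
The 2 variables x_2 and x_5 are confined to {purple, teal}, which locks those values in; drop them from x_3, x_7.
So x_3 = black.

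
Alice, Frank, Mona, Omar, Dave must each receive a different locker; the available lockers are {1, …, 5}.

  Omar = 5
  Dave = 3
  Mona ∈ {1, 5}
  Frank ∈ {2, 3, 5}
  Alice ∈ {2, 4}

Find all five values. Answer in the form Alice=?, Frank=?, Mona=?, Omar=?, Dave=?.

Omar must be 5 (only option left). Strike 5 from Frank, Mona.
Dave must be 3 (only option left). Eliminate 3 elsewhere: Frank.
That leaves Frank = 2. Remove 2 from Alice.
Mona must be 1 (only option left).
That leaves Alice = 4.

Alice=4, Frank=2, Mona=1, Omar=5, Dave=3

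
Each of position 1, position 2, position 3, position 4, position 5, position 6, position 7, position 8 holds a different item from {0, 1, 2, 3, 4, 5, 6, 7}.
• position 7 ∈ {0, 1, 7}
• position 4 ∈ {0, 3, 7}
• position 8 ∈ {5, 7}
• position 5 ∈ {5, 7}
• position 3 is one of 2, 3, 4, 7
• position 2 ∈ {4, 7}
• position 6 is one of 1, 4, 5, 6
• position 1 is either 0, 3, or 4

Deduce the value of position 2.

4

The 8 variables together cover exactly {0, 1, 2, 3, 4, 5, 6, 7} — 8 values for 8 variables — and 2 appears only in position 3's list, so position 3 = 2.
The 7 still-open variables draw from only 7 values {0, 1, 3, 4, 5, 6, 7}, so each is used; only position 6 can be 6, hence position 6 = 6.
The 6 still-open variables draw from only 6 values {0, 1, 3, 4, 5, 7}, so each is used; only position 7 can be 1, hence position 7 = 1.
position 5 and position 8 share exactly the 2 values {5, 7}; by pigeonhole those values go to them, so strike 5, 7 from position 2, position 4.
So position 2 = 4.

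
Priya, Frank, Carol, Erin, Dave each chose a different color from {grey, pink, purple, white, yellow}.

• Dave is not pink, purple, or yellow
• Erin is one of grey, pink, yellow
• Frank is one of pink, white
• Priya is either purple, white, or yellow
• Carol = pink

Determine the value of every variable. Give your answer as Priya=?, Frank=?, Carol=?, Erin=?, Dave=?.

Carol's domain is down to {pink}, so Carol = pink. Eliminate pink elsewhere: Frank, Erin.
That leaves Frank = white. Eliminate white elsewhere: Priya, Dave.
Dave must be grey (only option left). Strike grey from Erin.
Erin must be yellow (only option left). Eliminate yellow elsewhere: Priya.
Priya's domain is down to {purple}, so Priya = purple.

Priya=purple, Frank=white, Carol=pink, Erin=yellow, Dave=grey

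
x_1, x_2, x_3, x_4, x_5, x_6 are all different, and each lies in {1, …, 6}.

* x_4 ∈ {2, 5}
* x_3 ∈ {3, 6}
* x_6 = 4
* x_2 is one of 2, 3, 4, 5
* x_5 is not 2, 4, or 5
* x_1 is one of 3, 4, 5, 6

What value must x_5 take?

x_6's domain is down to {4}, so x_6 = 4. Eliminate 4 elsewhere: x_1, x_2.
The 5 still-open variables together cover exactly {1, 2, 3, 5, 6} — 5 values for 5 variables — and 1 appears only in x_5's list, so x_5 = 1.

1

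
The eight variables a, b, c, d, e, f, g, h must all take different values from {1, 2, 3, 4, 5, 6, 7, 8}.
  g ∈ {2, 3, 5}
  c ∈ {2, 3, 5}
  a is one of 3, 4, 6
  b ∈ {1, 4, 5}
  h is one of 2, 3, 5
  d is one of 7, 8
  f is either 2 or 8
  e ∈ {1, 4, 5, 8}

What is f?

8

The 8 variables together cover exactly {1, 2, 3, 4, 5, 6, 7, 8} — 8 values for 8 variables — and 6 appears only in a's list, so a = 6.
Among the 7 still-open variables, 7 fits only d (and all 7 values in {1, 2, 3, 4, 5, 7, 8} must be used), so d = 7.
The 3 variables c, g, h are confined to {2, 3, 5}, which locks those values in; drop them from b, e, f.
So f = 8.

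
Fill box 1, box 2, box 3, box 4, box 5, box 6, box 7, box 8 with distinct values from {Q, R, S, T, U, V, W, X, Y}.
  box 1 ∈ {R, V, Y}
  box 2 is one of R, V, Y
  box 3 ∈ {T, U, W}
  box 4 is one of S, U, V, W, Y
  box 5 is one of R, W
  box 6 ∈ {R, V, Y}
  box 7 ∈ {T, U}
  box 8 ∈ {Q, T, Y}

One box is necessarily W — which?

The 8 variables together cover exactly {Q, R, S, T, U, V, W, Y} — 8 values for 8 variables — and Q appears only in box 8's list, so box 8 = Q.
The 7 still-open variables draw from only 7 values {R, S, T, U, V, W, Y}, so each is used; only box 4 can be S, hence box 4 = S.
box 1, box 2, box 6 between them cover only {R, V, Y} — a naked triple. Remove those values from box 5.
So W goes to box 5.

box 5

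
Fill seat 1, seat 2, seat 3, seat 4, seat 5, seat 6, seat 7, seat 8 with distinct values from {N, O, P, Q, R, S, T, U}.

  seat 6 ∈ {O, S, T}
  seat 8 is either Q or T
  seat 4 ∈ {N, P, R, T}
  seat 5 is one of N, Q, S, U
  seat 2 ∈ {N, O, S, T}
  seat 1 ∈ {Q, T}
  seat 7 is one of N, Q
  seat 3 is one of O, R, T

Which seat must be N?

seat 7

Among the 8 variables, P fits only seat 4 (and all 8 values in {N, O, P, Q, R, S, T, U} must be used), so seat 4 = P.
The 7 still-open variables draw from only 7 values {N, O, Q, R, S, T, U}, so each is used; only seat 3 can be R, hence seat 3 = R.
The 6 still-open variables together cover exactly {N, O, Q, S, T, U} — 6 values for 6 variables — and U appears only in seat 5's list, so seat 5 = U.
seat 1 and seat 8 share exactly the 2 values {Q, T}; by pigeonhole those values go to them, so strike Q, T from seat 2, seat 6, seat 7.
So N goes to seat 7.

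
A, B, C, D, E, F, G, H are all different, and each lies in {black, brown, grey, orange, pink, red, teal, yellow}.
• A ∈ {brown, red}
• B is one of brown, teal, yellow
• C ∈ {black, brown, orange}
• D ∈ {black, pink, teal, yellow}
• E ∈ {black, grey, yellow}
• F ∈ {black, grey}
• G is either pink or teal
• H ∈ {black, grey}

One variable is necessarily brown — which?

B

The 8 variables together cover exactly {black, brown, grey, orange, pink, red, teal, yellow} — 8 values for 8 variables — and orange appears only in C's list, so C = orange.
The 7 still-open variables together cover exactly {black, brown, grey, pink, red, teal, yellow} — 7 values for 7 variables — and red appears only in A's list, so A = red.
Among the 6 still-open variables, brown fits only B (and all 6 values in {black, brown, grey, pink, teal, yellow} must be used), so B = brown.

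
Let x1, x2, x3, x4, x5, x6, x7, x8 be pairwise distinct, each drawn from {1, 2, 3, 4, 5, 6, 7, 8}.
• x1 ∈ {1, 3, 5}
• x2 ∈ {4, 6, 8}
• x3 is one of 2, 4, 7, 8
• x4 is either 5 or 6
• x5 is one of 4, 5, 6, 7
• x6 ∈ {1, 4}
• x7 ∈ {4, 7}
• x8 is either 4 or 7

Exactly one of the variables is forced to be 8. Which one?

x2

The 8 variables together cover exactly {1, 2, 3, 4, 5, 6, 7, 8} — 8 values for 8 variables — and 2 appears only in x3's list, so x3 = 2.
Among the 7 still-open variables, 3 fits only x1 (and all 7 values in {1, 3, 4, 5, 6, 7, 8} must be used), so x1 = 3.
Among the 6 still-open variables, 1 fits only x6 (and all 6 values in {1, 4, 5, 6, 7, 8} must be used), so x6 = 1.
The 5 still-open variables together cover exactly {4, 5, 6, 7, 8} — 5 values for 5 variables — and 8 appears only in x2's list, so x2 = 8.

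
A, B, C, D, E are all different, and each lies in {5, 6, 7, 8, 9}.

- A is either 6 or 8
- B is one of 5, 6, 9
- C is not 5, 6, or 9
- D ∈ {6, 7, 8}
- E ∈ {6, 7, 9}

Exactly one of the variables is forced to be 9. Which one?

Among the 5 variables, 5 fits only B (and all 5 values in {5, 6, 7, 8, 9} must be used), so B = 5.
The 4 still-open variables together cover exactly {6, 7, 8, 9} — 4 values for 4 variables — and 9 appears only in E's list, so E = 9.

E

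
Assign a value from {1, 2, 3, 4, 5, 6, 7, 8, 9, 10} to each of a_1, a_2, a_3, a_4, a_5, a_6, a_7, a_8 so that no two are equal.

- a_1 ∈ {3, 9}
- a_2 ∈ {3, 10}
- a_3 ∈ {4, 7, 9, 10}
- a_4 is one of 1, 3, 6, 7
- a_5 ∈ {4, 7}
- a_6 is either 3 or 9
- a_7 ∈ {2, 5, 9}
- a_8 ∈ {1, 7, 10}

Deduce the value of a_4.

a_1 and a_6 share exactly the 2 values {3, 9}; by pigeonhole those values go to them, so strike 3, 9 from a_2, a_3, a_4, a_7.
a_2's domain is down to {10}, so a_2 = 10. So a_3, a_8 can't be 10.
a_3 and a_5 share exactly the 2 values {4, 7}; by pigeonhole those values go to them, so strike 4, 7 from a_4, a_8.
a_8's domain is down to {1}, so a_8 = 1. So a_4 can't be 1.
So a_4 = 6.

6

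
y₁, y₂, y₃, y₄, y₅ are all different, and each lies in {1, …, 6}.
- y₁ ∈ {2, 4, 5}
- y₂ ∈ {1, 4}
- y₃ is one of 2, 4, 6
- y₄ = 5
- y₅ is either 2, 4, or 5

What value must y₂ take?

y₄ must be 5 (only option left). Strike 5 from y₁, y₅.
The 4 still-open variables draw from only 4 values {1, 2, 4, 6}, so each is used; only y₂ can be 1, hence y₂ = 1.

1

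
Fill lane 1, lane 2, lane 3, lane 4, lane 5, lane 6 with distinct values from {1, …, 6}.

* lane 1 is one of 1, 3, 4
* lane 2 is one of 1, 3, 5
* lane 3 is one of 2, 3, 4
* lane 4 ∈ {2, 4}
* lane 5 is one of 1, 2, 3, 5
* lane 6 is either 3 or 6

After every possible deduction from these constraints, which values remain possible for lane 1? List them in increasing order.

1, 3, 4

The 6 variables draw from only 6 values {1, 2, 3, 4, 5, 6}, so each is used; only lane 6 can be 6, hence lane 6 = 6.
No further eliminations apply; lane 1 can still be any of 1, 3, 4.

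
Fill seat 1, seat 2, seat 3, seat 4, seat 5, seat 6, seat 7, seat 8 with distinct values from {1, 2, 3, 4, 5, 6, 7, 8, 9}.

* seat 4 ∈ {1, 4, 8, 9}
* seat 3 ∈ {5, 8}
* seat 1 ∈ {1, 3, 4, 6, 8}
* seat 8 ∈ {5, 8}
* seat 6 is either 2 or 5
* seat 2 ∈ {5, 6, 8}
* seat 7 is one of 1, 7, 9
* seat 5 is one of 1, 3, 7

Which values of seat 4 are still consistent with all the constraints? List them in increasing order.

seat 3 and seat 8 between them cover only {5, 8} — a naked pair. Remove those values from seat 1, seat 2, seat 4, seat 6.
seat 2's domain is down to {6}, so seat 2 = 6. So seat 1 can't be 6.
seat 6's domain is down to {2}, so seat 6 = 2.
No further eliminations apply; seat 4 can still be any of 1, 4, 9.

1, 4, 9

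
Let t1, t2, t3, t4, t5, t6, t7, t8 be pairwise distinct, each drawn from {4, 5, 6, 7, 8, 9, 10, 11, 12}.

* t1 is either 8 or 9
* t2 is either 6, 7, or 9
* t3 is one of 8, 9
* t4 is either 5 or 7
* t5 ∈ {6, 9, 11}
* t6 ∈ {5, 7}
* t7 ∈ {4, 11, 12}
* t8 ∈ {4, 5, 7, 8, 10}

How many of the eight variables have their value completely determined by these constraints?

t1 and t3 share exactly the 2 values {8, 9}; by pigeonhole those values go to them, so strike 8, 9 from t2, t5, t8.
t4 and t6 between them cover only {5, 7} — a naked pair. Remove those values from t2, t8.
t2 must be 6 (only option left). Eliminate 6 elsewhere: t5.
t5's domain is down to {11}, so t5 = 11. Eliminate 11 elsewhere: t7.
Determined: t2=6, t5=11. The other variables each still have more than one consistent value. That makes 2.

2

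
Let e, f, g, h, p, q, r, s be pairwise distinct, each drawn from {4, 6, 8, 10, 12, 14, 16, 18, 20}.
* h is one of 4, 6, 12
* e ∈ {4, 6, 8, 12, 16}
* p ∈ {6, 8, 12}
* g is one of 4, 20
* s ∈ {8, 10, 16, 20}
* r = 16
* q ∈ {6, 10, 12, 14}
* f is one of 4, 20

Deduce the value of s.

10

r has just one choice, so r = 16. Eliminate 16 elsewhere: e, s.
Among the 7 still-open variables, 14 fits only q (and all 7 values in {4, 6, 8, 10, 12, 14, 20} must be used), so q = 14.
Among the 6 still-open variables, 10 fits only s (and all 6 values in {4, 6, 8, 10, 12, 20} must be used), so s = 10.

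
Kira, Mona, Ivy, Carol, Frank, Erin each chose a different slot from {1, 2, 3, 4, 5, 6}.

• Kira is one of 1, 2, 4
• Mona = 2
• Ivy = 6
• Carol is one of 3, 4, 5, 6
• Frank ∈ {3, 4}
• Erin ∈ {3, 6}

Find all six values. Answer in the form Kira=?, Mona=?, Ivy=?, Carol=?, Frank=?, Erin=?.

Mona's domain is down to {2}, so Mona = 2. Remove 2 from Kira.
Ivy must be 6 (only option left). Remove 6 from Carol, Erin.
Erin must be 3 (only option left). So Carol, Frank can't be 3.
That leaves Frank = 4. Eliminate 4 elsewhere: Kira, Carol.
That leaves Kira = 1.
That leaves Carol = 5.

Kira=1, Mona=2, Ivy=6, Carol=5, Frank=4, Erin=3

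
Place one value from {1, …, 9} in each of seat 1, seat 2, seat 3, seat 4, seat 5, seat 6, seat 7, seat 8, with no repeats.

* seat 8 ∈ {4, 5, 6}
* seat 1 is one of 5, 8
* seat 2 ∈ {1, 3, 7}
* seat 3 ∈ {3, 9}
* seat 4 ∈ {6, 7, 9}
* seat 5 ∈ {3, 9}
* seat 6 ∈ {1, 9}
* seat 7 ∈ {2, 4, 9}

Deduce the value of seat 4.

seat 3 and seat 5 between them cover only {3, 9} — a naked pair. Remove those values from seat 2, seat 4, seat 6, seat 7.
seat 6 must be 1 (only option left). Remove 1 from seat 2.
seat 2's domain is down to {7}, so seat 2 = 7. Eliminate 7 elsewhere: seat 4.
So seat 4 = 6.

6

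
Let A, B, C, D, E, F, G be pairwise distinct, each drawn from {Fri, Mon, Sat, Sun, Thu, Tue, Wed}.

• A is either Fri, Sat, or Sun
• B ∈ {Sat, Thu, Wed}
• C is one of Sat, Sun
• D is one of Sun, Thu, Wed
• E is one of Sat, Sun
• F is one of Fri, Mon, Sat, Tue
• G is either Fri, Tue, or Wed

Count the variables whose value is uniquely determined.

3

The 7 variables together cover exactly {Fri, Mon, Sat, Sun, Thu, Tue, Wed} — 7 values for 7 variables — and Mon appears only in F's list, so F = Mon.
The 6 still-open variables draw from only 6 values {Fri, Sat, Sun, Thu, Tue, Wed}, so each is used; only G can be Tue, hence G = Tue.
Among the 5 still-open variables, Fri fits only A (and all 5 values in {Fri, Sat, Sun, Thu, Wed} must be used), so A = Fri.
C and E share exactly the 2 values {Sat, Sun}; by pigeonhole those values go to them, so strike Sat, Sun from B, D.
Determined: A=Fri, F=Mon, G=Tue. The other variables each still have more than one consistent value. That makes 3.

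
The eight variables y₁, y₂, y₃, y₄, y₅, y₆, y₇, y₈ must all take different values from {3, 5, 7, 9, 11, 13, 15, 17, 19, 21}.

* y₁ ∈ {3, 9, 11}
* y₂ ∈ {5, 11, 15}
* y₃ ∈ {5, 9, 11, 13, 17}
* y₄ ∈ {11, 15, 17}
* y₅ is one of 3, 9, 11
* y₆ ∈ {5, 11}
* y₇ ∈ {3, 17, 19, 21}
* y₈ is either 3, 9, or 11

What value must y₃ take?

13

y₁, y₅, y₈ between them cover only {3, 9, 11} — a naked triple. Remove those values from y₂, y₃, y₄, y₆, y₇.
y₆'s domain is down to {5}, so y₆ = 5. Remove 5 from y₂, y₃.
That leaves y₂ = 15. Strike 15 from y₄.
y₄'s domain is down to {17}, so y₄ = 17. Remove 17 from y₃, y₇.
So y₃ = 13.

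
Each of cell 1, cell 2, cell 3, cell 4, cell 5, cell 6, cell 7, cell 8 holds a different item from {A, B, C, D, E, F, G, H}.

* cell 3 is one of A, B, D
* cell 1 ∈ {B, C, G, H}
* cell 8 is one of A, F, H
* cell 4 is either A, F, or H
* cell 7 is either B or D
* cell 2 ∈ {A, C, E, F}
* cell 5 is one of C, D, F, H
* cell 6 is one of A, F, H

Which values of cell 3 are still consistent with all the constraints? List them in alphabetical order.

The 8 variables together cover exactly {A, B, C, D, E, F, G, H} — 8 values for 8 variables — and E appears only in cell 2's list, so cell 2 = E.
The 7 still-open variables draw from only 7 values {A, B, C, D, F, G, H}, so each is used; only cell 1 can be G, hence cell 1 = G.
The 6 still-open variables draw from only 6 values {A, B, C, D, F, H}, so each is used; only cell 5 can be C, hence cell 5 = C.
The 3 variables cell 4, cell 6, cell 8 are confined to {A, F, H}, which locks those values in; drop them from cell 3.
No further eliminations apply; cell 3 can still be any of B, D.

B, D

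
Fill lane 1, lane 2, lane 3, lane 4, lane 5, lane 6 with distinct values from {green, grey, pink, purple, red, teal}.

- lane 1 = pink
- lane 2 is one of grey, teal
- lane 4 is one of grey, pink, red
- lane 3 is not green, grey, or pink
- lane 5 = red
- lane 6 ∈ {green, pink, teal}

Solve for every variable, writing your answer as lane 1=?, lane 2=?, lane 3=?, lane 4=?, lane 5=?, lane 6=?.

lane 1=pink, lane 2=teal, lane 3=purple, lane 4=grey, lane 5=red, lane 6=green

lane 1 has just one choice, so lane 1 = pink. Strike pink from lane 4, lane 6.
lane 5 has just one choice, so lane 5 = red. Remove red from lane 3, lane 4.
lane 4 must be grey (only option left). Remove grey from lane 2.
That leaves lane 2 = teal. Remove teal from lane 3, lane 6.
That leaves lane 3 = purple.
lane 6's domain is down to {green}, so lane 6 = green.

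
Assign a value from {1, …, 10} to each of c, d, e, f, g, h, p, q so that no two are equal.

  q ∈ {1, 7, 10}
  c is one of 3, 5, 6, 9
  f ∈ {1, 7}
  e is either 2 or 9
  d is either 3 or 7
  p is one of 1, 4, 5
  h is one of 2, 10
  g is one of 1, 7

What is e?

9

The 2 variables f and g are confined to {1, 7}, which locks those values in; drop them from d, p, q.
d must be 3 (only option left). Eliminate 3 elsewhere: c.
q's domain is down to {10}, so q = 10. Eliminate 10 elsewhere: h.
h's domain is down to {2}, so h = 2. Eliminate 2 elsewhere: e.
So e = 9.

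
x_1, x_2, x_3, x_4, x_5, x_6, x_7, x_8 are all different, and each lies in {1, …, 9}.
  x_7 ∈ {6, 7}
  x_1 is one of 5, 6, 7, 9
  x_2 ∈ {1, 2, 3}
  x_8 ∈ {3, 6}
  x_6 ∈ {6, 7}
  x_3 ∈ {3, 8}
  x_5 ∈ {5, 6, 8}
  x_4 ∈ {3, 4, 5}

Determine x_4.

4

x_6 and x_7 share exactly the 2 values {6, 7}; by pigeonhole those values go to them, so strike 6, 7 from x_1, x_5, x_8.
x_8's domain is down to {3}, so x_8 = 3. Remove 3 from x_2, x_3, x_4.
x_3 must be 8 (only option left). Remove 8 from x_5.
x_5 has just one choice, so x_5 = 5. So x_1, x_4 can't be 5.
So x_4 = 4.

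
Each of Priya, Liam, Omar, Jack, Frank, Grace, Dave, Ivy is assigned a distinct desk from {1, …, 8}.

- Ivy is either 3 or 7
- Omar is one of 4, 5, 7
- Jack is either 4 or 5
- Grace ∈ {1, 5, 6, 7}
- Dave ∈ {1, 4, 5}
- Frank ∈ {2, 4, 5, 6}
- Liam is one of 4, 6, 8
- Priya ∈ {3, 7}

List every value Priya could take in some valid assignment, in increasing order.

The 8 variables draw from only 8 values {1, 2, 3, 4, 5, 6, 7, 8}, so each is used; only Frank can be 2, hence Frank = 2.
Among the 7 still-open variables, 8 fits only Liam (and all 7 values in {1, 3, 4, 5, 6, 7, 8} must be used), so Liam = 8.
The 6 still-open variables draw from only 6 values {1, 3, 4, 5, 6, 7}, so each is used; only Grace can be 6, hence Grace = 6.
Among the 5 still-open variables, 1 fits only Dave (and all 5 values in {1, 3, 4, 5, 7} must be used), so Dave = 1.
Priya and Ivy between them cover only {3, 7} — a naked pair. Remove those values from Omar.
No further eliminations apply; Priya can still be any of 3, 7.

3, 7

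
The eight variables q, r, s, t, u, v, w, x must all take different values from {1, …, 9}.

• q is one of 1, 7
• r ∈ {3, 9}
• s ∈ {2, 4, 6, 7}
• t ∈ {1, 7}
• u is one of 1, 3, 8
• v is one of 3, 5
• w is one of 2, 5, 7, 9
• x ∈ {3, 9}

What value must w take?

2

The 2 variables q and t are confined to {1, 7}, which locks those values in; drop them from s, u, w.
r and x share exactly the 2 values {3, 9}; by pigeonhole those values go to them, so strike 3, 9 from u, v, w.
u must be 8 (only option left).
v's domain is down to {5}, so v = 5. So w can't be 5.
So w = 2.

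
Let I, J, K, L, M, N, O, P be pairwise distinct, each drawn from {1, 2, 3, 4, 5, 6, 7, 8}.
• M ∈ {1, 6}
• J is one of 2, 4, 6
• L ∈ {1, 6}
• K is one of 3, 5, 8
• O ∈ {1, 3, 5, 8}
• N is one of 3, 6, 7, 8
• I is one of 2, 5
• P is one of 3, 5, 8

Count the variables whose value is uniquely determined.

3

The 8 variables together cover exactly {1, 2, 3, 4, 5, 6, 7, 8} — 8 values for 8 variables — and 4 appears only in J's list, so J = 4.
The 7 still-open variables together cover exactly {1, 2, 3, 5, 6, 7, 8} — 7 values for 7 variables — and 2 appears only in I's list, so I = 2.
The 6 still-open variables together cover exactly {1, 3, 5, 6, 7, 8} — 6 values for 6 variables — and 7 appears only in N's list, so N = 7.
The 2 variables L and M are confined to {1, 6}, which locks those values in; drop them from O.
Determined: I=2, J=4, N=7. The other variables each still have more than one consistent value. That makes 3.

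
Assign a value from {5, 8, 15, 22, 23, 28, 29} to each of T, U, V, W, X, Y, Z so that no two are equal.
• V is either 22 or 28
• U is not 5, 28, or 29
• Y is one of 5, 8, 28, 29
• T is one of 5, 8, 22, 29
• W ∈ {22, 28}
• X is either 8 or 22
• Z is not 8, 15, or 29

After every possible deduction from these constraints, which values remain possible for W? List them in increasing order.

Among the 7 variables, 15 fits only U (and all 7 values in {5, 8, 15, 22, 23, 28, 29} must be used), so U = 15.
The 6 still-open variables draw from only 6 values {5, 8, 22, 23, 28, 29}, so each is used; only Z can be 23, hence Z = 23.
V and W between them cover only {22, 28} — a naked pair. Remove those values from T, X, Y.
X has just one choice, so X = 8. Remove 8 from T, Y.
No further eliminations apply; W can still be any of 22, 28.

22, 28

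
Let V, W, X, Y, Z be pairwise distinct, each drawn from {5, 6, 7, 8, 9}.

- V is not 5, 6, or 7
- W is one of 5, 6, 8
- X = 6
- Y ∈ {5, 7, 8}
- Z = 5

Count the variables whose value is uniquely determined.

X must be 6 (only option left). So W can't be 6.
That leaves Z = 5. Remove 5 from W, Y.
That leaves W = 8. Remove 8 from V, Y.
Y's domain is down to {7}, so Y = 7.
That leaves V = 9.
Every variable is fixed: V=9, W=8, X=6, Y=7, Z=5. That makes 5.

5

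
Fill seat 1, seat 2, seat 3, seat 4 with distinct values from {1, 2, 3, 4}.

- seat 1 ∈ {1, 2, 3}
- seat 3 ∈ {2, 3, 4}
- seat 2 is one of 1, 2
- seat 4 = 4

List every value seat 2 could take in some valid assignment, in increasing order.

seat 4's domain is down to {4}, so seat 4 = 4. Strike 4 from seat 3.
No further eliminations apply; seat 2 can still be any of 1, 2.

1, 2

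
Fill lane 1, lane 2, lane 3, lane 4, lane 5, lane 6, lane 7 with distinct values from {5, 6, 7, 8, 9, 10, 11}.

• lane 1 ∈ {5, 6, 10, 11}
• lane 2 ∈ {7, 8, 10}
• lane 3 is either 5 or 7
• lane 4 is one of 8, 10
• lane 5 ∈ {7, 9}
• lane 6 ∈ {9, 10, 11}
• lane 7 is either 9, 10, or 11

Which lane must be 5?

lane 3

The 7 variables draw from only 7 values {5, 6, 7, 8, 9, 10, 11}, so each is used; only lane 1 can be 6, hence lane 1 = 6.
Among the 6 still-open variables, 5 fits only lane 3 (and all 6 values in {5, 7, 8, 9, 10, 11} must be used), so lane 3 = 5.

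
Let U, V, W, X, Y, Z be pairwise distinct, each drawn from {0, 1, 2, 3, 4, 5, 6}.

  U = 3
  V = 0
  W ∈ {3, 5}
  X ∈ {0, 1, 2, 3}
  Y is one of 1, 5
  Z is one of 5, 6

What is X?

U must be 3 (only option left). So W, X can't be 3.
V's domain is down to {0}, so V = 0. Remove 0 from X.
W's domain is down to {5}, so W = 5. Strike 5 from Y, Z.
Y has just one choice, so Y = 1. Eliminate 1 elsewhere: X.
So X = 2.

2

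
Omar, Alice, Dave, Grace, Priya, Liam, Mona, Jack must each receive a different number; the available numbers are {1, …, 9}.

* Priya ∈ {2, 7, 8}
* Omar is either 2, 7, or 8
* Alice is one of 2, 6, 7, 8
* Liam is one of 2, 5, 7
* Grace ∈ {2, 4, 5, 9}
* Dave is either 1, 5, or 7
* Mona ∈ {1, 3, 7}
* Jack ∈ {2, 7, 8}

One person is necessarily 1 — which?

Omar, Priya, Jack share exactly the 3 values {2, 7, 8}; by pigeonhole those values go to them, so strike 2, 7, 8 from Alice, Dave, Grace, Liam, Mona.
That leaves Alice = 6.
Liam's domain is down to {5}, so Liam = 5. Strike 5 from Dave, Grace.
So 1 goes to Dave.

Dave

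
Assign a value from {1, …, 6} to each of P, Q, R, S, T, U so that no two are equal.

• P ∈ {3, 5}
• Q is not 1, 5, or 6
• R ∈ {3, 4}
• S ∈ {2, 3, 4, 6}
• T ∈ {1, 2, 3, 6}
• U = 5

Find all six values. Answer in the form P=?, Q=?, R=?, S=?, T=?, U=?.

U must be 5 (only option left). Eliminate 5 elsewhere: P.
P has just one choice, so P = 3. Remove 3 from Q, R, S, T.
R has just one choice, so R = 4. So Q, S can't be 4.
That leaves Q = 2. Remove 2 from S, T.
S's domain is down to {6}, so S = 6. So T can't be 6.
T has just one choice, so T = 1.

P=3, Q=2, R=4, S=6, T=1, U=5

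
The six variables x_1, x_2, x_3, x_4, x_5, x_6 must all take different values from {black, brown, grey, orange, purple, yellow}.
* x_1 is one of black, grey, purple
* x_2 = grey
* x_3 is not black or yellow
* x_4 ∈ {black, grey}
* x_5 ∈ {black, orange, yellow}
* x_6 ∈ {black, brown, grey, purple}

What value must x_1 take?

purple

x_2 must be grey (only option left). Remove grey from x_1, x_3, x_4, x_6.
That leaves x_4 = black. Remove black from x_1, x_5, x_6.
So x_1 = purple.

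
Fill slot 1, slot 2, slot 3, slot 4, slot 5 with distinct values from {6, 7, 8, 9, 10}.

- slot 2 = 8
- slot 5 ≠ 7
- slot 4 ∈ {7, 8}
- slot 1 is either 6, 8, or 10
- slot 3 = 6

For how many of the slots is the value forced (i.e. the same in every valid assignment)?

5

slot 2's domain is down to {8}, so slot 2 = 8. Eliminate 8 elsewhere: slot 1, slot 4, slot 5.
slot 3 must be 6 (only option left). So slot 1, slot 5 can't be 6.
That leaves slot 4 = 7.
slot 1's domain is down to {10}, so slot 1 = 10. Eliminate 10 elsewhere: slot 5.
That leaves slot 5 = 9.
Every slot is fixed: slot 1=10, slot 2=8, slot 3=6, slot 4=7, slot 5=9. That makes 5.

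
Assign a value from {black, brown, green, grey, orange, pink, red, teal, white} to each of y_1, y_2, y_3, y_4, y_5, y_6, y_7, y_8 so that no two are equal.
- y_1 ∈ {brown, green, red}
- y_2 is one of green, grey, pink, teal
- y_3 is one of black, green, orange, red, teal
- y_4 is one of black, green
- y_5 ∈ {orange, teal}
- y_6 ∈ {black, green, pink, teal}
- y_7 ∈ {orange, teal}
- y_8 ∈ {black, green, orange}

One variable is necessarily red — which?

y_3

Among the 8 variables, brown fits only y_1 (and all 8 values in {black, brown, green, grey, orange, pink, red, teal} must be used), so y_1 = brown.
Among the 7 still-open variables, grey fits only y_2 (and all 7 values in {black, green, grey, orange, pink, red, teal} must be used), so y_2 = grey.
The 6 still-open variables together cover exactly {black, green, orange, pink, red, teal} — 6 values for 6 variables — and pink appears only in y_6's list, so y_6 = pink.
The 5 still-open variables draw from only 5 values {black, green, orange, red, teal}, so each is used; only y_3 can be red, hence y_3 = red.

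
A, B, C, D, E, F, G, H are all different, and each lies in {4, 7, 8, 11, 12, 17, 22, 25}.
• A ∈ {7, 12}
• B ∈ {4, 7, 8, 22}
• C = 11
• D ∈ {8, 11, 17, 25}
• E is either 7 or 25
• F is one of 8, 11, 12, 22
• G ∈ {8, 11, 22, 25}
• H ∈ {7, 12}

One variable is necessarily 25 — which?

C must be 11 (only option left). Remove 11 from D, F, G.
The 7 still-open variables together cover exactly {4, 7, 8, 12, 17, 22, 25} — 7 values for 7 variables — and 4 appears only in B's list, so B = 4.
The 6 still-open variables together cover exactly {7, 8, 12, 17, 22, 25} — 6 values for 6 variables — and 17 appears only in D's list, so D = 17.
A and H share exactly the 2 values {7, 12}; by pigeonhole those values go to them, so strike 7, 12 from E, F.
So 25 goes to E.

E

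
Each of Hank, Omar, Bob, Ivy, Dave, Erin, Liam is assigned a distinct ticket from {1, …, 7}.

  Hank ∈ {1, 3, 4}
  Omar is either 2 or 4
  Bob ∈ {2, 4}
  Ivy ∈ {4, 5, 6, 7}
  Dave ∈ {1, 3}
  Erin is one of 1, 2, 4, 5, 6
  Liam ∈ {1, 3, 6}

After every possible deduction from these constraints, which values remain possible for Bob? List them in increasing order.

Among the 7 variables, 7 fits only Ivy (and all 7 values in {1, 2, 3, 4, 5, 6, 7} must be used), so Ivy = 7.
The 6 still-open variables draw from only 6 values {1, 2, 3, 4, 5, 6}, so each is used; only Erin can be 5, hence Erin = 5.
The 5 still-open variables together cover exactly {1, 2, 3, 4, 6} — 5 values for 5 variables — and 6 appears only in Liam's list, so Liam = 6.
Omar and Bob between them cover only {2, 4} — a naked pair. Remove those values from Hank.
No further eliminations apply; Bob can still be any of 2, 4.

2, 4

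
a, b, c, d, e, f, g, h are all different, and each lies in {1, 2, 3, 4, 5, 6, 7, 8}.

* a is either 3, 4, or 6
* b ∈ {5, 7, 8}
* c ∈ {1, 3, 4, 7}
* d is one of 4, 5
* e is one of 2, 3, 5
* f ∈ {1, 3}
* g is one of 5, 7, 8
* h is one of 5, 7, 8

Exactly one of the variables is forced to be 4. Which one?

The 8 variables draw from only 8 values {1, 2, 3, 4, 5, 6, 7, 8}, so each is used; only e can be 2, hence e = 2.
The 7 still-open variables together cover exactly {1, 3, 4, 5, 6, 7, 8} — 7 values for 7 variables — and 6 appears only in a's list, so a = 6.
b, g, h share exactly the 3 values {5, 7, 8}; by pigeonhole those values go to them, so strike 5, 7, 8 from c, d.
So 4 goes to d.

d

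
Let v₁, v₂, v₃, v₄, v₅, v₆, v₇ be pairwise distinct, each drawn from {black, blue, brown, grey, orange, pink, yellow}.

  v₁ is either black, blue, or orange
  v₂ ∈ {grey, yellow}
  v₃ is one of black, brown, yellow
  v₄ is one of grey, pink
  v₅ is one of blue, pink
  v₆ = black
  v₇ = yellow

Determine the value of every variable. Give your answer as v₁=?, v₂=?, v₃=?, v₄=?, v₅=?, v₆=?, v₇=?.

v₁=orange, v₂=grey, v₃=brown, v₄=pink, v₅=blue, v₆=black, v₇=yellow

v₆ must be black (only option left). Remove black from v₁, v₃.
That leaves v₇ = yellow. So v₂, v₃ can't be yellow.
v₂'s domain is down to {grey}, so v₂ = grey. Eliminate grey elsewhere: v₄.
v₃ must be brown (only option left).
v₄ has just one choice, so v₄ = pink. Remove pink from v₅.
That leaves v₅ = blue. Strike blue from v₁.
v₁ must be orange (only option left).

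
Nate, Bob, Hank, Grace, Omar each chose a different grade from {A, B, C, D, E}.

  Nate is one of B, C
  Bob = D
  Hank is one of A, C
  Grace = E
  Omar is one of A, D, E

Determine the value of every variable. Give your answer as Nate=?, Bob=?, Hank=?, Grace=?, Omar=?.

Bob's domain is down to {D}, so Bob = D. Remove D from Omar.
Grace's domain is down to {E}, so Grace = E. Eliminate E elsewhere: Omar.
That leaves Omar = A. Remove A from Hank.
That leaves Hank = C. Strike C from Nate.
Nate must be B (only option left).

Nate=B, Bob=D, Hank=C, Grace=E, Omar=A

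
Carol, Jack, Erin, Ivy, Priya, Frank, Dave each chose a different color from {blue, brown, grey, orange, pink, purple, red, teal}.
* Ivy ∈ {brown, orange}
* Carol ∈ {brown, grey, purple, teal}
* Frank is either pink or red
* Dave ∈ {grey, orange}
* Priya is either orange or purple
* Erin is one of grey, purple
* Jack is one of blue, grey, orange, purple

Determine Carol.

Erin, Priya, Dave between them cover only {grey, orange, purple} — a naked triple. Remove those values from Carol, Jack, Ivy.
Jack must be blue (only option left).
Ivy must be brown (only option left). Remove brown from Carol.
So Carol = teal.

teal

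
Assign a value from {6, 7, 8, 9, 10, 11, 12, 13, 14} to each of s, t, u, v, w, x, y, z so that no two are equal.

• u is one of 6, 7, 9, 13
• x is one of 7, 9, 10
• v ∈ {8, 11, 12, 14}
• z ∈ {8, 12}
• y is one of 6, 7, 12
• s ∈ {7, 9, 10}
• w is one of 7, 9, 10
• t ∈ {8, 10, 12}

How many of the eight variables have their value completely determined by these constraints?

2

s, w, x between them cover only {7, 9, 10} — a naked triple. Remove those values from t, u, y.
t and z share exactly the 2 values {8, 12}; by pigeonhole those values go to them, so strike 8, 12 from v, y.
y must be 6 (only option left). Remove 6 from u.
u's domain is down to {13}, so u = 13.
Determined: u=13, y=6. The other variables each still have more than one consistent value. That makes 2.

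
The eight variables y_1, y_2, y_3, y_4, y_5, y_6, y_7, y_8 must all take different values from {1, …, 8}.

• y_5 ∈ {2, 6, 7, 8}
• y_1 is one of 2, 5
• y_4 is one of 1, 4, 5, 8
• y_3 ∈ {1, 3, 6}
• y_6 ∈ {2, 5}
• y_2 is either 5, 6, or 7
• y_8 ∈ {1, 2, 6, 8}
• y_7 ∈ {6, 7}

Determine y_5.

Among the 8 variables, 3 fits only y_3 (and all 8 values in {1, 2, 3, 4, 5, 6, 7, 8} must be used), so y_3 = 3.
Among the 7 still-open variables, 4 fits only y_4 (and all 7 values in {1, 2, 4, 5, 6, 7, 8} must be used), so y_4 = 4.
The 6 still-open variables draw from only 6 values {1, 2, 5, 6, 7, 8}, so each is used; only y_8 can be 1, hence y_8 = 1.
The 5 still-open variables together cover exactly {2, 5, 6, 7, 8} — 5 values for 5 variables — and 8 appears only in y_5's list, so y_5 = 8.

8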